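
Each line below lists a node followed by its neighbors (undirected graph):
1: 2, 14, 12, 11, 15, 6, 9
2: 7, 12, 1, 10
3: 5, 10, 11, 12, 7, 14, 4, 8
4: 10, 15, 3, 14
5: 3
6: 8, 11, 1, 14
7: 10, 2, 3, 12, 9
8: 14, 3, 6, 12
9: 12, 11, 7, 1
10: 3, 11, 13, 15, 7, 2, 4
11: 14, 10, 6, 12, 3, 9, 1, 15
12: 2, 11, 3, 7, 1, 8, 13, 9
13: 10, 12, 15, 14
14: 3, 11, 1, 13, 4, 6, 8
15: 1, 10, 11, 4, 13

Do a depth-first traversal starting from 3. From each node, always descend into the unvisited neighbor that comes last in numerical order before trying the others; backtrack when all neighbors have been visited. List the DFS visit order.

3 → 14 → 13 → 15 → 11 → 12 → 9 → 7 → 10 → 4 → 2 → 1 → 6 → 8 → 5

Visit 3
3 → 14
14 → 13
13 → 15
15 → 11
11 → 12
12 → 9
9 → 7
7 → 10
10 → 4
10 → 2
2 → 1
1 → 6
6 → 8
3 → 5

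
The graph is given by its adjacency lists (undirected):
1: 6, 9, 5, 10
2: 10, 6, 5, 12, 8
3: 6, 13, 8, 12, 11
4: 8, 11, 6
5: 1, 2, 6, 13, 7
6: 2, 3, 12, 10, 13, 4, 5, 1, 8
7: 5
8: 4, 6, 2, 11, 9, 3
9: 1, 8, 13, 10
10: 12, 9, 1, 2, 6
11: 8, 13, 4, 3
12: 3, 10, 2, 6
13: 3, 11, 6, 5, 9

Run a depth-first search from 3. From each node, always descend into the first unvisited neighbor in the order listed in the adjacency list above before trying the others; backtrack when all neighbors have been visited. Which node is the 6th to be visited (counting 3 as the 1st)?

Visit 3
3 → 6
6 → 2
2 → 10
10 → 12
10 → 9
9 → 1
1 → 5
5 → 13
13 → 11
11 → 8
8 → 4
5 → 7

Visit order: 3, 6, 2, 10, 12, 9, 1, 5, 13, 11, 8, 4, 7

9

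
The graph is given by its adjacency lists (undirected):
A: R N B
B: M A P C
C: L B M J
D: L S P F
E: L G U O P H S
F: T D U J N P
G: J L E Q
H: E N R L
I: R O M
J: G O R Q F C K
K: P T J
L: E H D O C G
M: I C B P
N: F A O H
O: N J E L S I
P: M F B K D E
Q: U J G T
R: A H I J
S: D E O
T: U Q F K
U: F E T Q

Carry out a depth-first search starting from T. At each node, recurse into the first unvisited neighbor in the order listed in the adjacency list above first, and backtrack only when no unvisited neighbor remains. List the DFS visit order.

T, U, F, D, L, E, G, J, O, N, A, R, H, I, M, C, B, P, K, S, Q

Visit T
T → U
U → F
F → D
D → L
L → E
E → G
G → J
J → O
O → N
N → A
A → R
R → H
R → I
I → M
M → C
C → B
B → P
P → K
O → S
J → Q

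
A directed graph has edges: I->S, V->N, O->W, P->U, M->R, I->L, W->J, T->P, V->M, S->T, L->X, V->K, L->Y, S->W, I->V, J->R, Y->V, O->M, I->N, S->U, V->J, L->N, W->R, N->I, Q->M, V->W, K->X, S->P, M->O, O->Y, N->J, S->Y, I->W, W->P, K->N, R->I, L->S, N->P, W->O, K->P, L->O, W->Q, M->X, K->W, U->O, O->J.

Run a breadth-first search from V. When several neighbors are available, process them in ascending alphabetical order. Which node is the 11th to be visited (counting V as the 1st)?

Visit V; enqueue J, K, M, N, W → queue [J, K, M, N, W]
Visit J; enqueue R → queue [K, M, N, W, R]
Visit K; enqueue P, X → queue [M, N, W, R, P, X]
Visit M; enqueue O → queue [N, W, R, P, X, O]
Visit N; enqueue I → queue [W, R, P, X, O, I]
Visit W; enqueue Q → queue [R, P, X, O, I, Q]
Visit R → queue [P, X, O, I, Q]
Visit P; enqueue U → queue [X, O, I, Q, U]
Visit X → queue [O, I, Q, U]
Visit O; enqueue Y → queue [I, Q, U, Y]
Visit I; enqueue L, S → queue [Q, U, Y, L, S]
Visit Q → queue [U, Y, L, S]
Visit U → queue [Y, L, S]
Visit Y → queue [L, S]
Visit L → queue [S]
Visit S; enqueue T → queue [T]
Visit T → queue []

Visit order: V, J, K, M, N, W, R, P, X, O, I, Q, U, Y, L, S, T

I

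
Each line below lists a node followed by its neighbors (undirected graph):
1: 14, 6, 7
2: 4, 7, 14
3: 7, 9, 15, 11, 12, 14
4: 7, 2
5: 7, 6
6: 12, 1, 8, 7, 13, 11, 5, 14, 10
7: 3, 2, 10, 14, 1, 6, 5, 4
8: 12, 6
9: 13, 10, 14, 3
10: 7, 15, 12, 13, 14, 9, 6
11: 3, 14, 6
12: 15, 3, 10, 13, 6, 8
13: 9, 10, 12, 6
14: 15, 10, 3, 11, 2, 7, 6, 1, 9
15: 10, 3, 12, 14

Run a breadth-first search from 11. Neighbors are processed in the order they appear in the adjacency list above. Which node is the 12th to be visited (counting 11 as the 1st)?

Visit 11; enqueue 3, 14, 6 → queue [3, 14, 6]
Visit 3; enqueue 7, 9, 15, 12 → queue [14, 6, 7, 9, 15, 12]
Visit 14; enqueue 10, 2, 1 → queue [6, 7, 9, 15, 12, 10, 2, 1]
Visit 6; enqueue 8, 13, 5 → queue [7, 9, 15, 12, 10, 2, 1, 8, 13, 5]
Visit 7; enqueue 4 → queue [9, 15, 12, 10, 2, 1, 8, 13, 5, 4]
Visit 9 → queue [15, 12, 10, 2, 1, 8, 13, 5, 4]
Visit 15 → queue [12, 10, 2, 1, 8, 13, 5, 4]
Visit 12 → queue [10, 2, 1, 8, 13, 5, 4]
Visit 10 → queue [2, 1, 8, 13, 5, 4]
Visit 2 → queue [1, 8, 13, 5, 4]
Visit 1 → queue [8, 13, 5, 4]
Visit 8 → queue [13, 5, 4]
Visit 13 → queue [5, 4]
Visit 5 → queue [4]
Visit 4 → queue []

Visit order: 11, 3, 14, 6, 7, 9, 15, 12, 10, 2, 1, 8, 13, 5, 4

8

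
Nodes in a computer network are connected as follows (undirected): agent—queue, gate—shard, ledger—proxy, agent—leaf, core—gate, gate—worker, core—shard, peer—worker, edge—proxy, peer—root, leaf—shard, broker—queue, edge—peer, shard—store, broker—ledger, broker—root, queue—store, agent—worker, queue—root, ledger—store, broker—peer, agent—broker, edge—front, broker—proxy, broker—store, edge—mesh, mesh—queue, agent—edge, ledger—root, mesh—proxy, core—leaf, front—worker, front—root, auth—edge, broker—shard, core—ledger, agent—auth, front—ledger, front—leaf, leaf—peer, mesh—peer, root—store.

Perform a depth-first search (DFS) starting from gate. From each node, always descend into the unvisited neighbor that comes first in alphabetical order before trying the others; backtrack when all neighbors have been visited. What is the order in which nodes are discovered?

gate core leaf agent auth edge front ledger broker peer mesh proxy queue root store shard worker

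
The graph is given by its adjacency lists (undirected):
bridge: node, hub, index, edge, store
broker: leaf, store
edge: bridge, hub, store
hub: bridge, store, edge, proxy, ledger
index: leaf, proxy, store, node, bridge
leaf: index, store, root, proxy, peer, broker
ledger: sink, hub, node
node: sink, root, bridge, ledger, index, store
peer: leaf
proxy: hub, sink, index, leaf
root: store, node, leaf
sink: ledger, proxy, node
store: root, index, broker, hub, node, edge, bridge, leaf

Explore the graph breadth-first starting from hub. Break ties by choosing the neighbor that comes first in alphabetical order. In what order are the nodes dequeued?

hub bridge edge ledger proxy store index node sink leaf broker root peer

Visit hub; enqueue bridge, edge, ledger, proxy, store → queue [bridge, edge, ledger, proxy, store]
Visit bridge; enqueue index, node → queue [edge, ledger, proxy, store, index, node]
Visit edge → queue [ledger, proxy, store, index, node]
Visit ledger; enqueue sink → queue [proxy, store, index, node, sink]
Visit proxy; enqueue leaf → queue [store, index, node, sink, leaf]
Visit store; enqueue broker, root → queue [index, node, sink, leaf, broker, root]
Visit index → queue [node, sink, leaf, broker, root]
Visit node → queue [sink, leaf, broker, root]
Visit sink → queue [leaf, broker, root]
Visit leaf; enqueue peer → queue [broker, root, peer]
Visit broker → queue [root, peer]
Visit root → queue [peer]
Visit peer → queue []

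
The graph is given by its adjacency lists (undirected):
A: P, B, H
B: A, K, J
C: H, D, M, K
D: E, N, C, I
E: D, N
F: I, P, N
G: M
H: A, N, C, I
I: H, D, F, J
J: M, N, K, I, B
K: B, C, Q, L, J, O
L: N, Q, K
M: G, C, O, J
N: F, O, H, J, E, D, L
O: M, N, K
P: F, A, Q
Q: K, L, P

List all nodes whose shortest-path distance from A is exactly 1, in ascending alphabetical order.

Level 0: A
Level 1: B, H, P
Level 2: C, F, I, J, K, N, Q
Level 3: D, E, L, M, O
Level 4: G

B, H, P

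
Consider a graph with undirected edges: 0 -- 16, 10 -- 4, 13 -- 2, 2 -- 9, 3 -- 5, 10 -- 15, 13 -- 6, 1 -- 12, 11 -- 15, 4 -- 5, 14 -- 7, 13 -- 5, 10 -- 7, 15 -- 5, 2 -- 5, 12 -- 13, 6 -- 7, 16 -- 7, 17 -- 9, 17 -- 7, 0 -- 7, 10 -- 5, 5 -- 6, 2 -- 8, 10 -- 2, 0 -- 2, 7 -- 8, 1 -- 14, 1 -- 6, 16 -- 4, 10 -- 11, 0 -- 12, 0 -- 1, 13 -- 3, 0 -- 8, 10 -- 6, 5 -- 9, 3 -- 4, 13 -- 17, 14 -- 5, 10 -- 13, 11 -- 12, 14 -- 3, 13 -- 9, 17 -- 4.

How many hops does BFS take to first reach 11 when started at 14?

3

Level 0: 14
Level 1: 1, 3, 5, 7
Level 2: 0, 2, 4, 6, 8, 9, 10, 12, 13, 15, 16, 17
Level 3: 11
11 first appears at level 3.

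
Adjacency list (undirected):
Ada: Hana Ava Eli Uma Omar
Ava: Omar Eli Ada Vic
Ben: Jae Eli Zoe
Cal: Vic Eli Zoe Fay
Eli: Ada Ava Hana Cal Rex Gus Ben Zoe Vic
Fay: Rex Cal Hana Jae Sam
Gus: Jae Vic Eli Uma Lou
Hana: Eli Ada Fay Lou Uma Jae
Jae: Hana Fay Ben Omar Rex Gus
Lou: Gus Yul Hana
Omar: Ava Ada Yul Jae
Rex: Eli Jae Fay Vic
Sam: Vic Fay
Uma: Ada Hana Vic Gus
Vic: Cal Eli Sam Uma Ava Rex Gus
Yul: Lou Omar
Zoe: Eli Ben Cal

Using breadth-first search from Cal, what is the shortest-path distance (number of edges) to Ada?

2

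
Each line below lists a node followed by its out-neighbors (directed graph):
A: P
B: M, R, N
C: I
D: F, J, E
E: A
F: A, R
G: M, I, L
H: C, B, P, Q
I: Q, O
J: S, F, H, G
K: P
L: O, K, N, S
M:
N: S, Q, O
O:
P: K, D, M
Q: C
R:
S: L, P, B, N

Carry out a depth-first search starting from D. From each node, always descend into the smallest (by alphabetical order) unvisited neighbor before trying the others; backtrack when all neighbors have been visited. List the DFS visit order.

D, E, A, P, K, M, F, R, J, G, I, O, Q, C, L, N, S, B, H

Visit D
D → E
E → A
A → P
P → K
P → M
D → F
F → R
D → J
J → G
G → I
I → O
I → Q
Q → C
G → L
L → N
N → S
S → B
J → H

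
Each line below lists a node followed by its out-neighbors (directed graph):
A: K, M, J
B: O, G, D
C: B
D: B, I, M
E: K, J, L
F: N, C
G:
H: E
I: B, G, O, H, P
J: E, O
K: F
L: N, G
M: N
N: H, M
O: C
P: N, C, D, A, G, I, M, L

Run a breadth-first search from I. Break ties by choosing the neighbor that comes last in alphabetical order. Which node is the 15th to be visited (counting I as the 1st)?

J

Visit I; enqueue P, O, H, G, B → queue [P, O, H, G, B]
Visit P; enqueue N, M, L, D, C, A → queue [O, H, G, B, N, M, L, D, C, A]
Visit O → queue [H, G, B, N, M, L, D, C, A]
Visit H; enqueue E → queue [G, B, N, M, L, D, C, A, E]
Visit G → queue [B, N, M, L, D, C, A, E]
Visit B → queue [N, M, L, D, C, A, E]
Visit N → queue [M, L, D, C, A, E]
Visit M → queue [L, D, C, A, E]
Visit L → queue [D, C, A, E]
Visit D → queue [C, A, E]
Visit C → queue [A, E]
Visit A; enqueue K, J → queue [E, K, J]
Visit E → queue [K, J]
Visit K; enqueue F → queue [J, F]
Visit J → queue [F]
Visit F → queue []

Visit order: I, P, O, H, G, B, N, M, L, D, C, A, E, K, J, F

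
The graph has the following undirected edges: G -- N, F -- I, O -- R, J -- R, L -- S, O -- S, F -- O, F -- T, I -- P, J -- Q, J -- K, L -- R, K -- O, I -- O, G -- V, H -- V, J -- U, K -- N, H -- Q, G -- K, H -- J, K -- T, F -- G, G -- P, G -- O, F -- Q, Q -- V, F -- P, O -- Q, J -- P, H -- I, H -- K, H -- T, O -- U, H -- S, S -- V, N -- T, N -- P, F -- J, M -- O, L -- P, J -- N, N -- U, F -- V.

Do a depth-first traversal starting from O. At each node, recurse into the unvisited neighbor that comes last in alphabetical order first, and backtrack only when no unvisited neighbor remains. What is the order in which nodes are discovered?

O → U → N → T → K → J → R → L → S → V → Q → H → I → P → G → F → M

Visit O
O → U
U → N
N → T
T → K
K → J
J → R
R → L
L → S
S → V
V → Q
Q → H
H → I
I → P
P → G
G → F
O → M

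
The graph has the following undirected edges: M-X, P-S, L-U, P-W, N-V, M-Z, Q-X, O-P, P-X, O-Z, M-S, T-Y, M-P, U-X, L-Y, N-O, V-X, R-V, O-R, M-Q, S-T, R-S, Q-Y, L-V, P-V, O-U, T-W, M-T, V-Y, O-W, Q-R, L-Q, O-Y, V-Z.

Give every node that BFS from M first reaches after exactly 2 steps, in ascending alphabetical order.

Level 0: M
Level 1: P, Q, S, T, X, Z
Level 2: L, O, R, U, V, W, Y
Level 3: N

L, O, R, U, V, W, Y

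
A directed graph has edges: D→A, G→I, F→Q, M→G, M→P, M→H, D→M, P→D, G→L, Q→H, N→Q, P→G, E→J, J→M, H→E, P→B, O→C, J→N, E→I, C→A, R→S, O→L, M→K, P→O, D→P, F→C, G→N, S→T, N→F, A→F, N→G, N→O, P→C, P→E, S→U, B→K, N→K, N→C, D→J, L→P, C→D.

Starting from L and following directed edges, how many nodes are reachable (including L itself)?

BFS from L visits: L, P, B, C, D, E, G, O, K, A, J, M, I, N, F, H, Q
Reachable nodes: 17 of 21 total.

17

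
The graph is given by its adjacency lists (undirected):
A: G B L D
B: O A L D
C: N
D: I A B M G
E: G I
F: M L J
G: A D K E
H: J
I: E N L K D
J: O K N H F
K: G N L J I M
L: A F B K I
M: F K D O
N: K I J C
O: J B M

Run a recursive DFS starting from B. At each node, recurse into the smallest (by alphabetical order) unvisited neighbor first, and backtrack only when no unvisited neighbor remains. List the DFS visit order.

B, A, D, G, E, I, K, J, F, L, M, O, H, N, C

Visit B
B → A
A → D
D → G
G → E
E → I
I → K
K → J
J → F
F → L
F → M
M → O
J → H
J → N
N → C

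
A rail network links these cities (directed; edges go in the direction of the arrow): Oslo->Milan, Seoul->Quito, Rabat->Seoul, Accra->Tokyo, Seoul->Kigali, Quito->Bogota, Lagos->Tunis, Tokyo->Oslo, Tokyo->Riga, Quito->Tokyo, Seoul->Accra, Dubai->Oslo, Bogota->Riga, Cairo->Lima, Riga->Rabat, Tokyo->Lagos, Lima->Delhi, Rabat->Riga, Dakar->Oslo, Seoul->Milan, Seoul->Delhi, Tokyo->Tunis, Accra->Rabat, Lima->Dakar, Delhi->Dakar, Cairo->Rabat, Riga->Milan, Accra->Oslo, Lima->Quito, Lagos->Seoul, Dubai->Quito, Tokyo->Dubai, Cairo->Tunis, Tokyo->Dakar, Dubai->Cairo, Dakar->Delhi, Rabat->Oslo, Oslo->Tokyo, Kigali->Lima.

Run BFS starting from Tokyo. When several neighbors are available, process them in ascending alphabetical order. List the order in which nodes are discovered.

Visit Tokyo; enqueue Dakar, Dubai, Lagos, Oslo, Riga, Tunis → queue [Dakar, Dubai, Lagos, Oslo, Riga, Tunis]
Visit Dakar; enqueue Delhi → queue [Dubai, Lagos, Oslo, Riga, Tunis, Delhi]
Visit Dubai; enqueue Cairo, Quito → queue [Lagos, Oslo, Riga, Tunis, Delhi, Cairo, Quito]
Visit Lagos; enqueue Seoul → queue [Oslo, Riga, Tunis, Delhi, Cairo, Quito, Seoul]
Visit Oslo; enqueue Milan → queue [Riga, Tunis, Delhi, Cairo, Quito, Seoul, Milan]
Visit Riga; enqueue Rabat → queue [Tunis, Delhi, Cairo, Quito, Seoul, Milan, Rabat]
Visit Tunis → queue [Delhi, Cairo, Quito, Seoul, Milan, Rabat]
Visit Delhi → queue [Cairo, Quito, Seoul, Milan, Rabat]
Visit Cairo; enqueue Lima → queue [Quito, Seoul, Milan, Rabat, Lima]
Visit Quito; enqueue Bogota → queue [Seoul, Milan, Rabat, Lima, Bogota]
Visit Seoul; enqueue Accra, Kigali → queue [Milan, Rabat, Lima, Bogota, Accra, Kigali]
Visit Milan → queue [Rabat, Lima, Bogota, Accra, Kigali]
Visit Rabat → queue [Lima, Bogota, Accra, Kigali]
Visit Lima → queue [Bogota, Accra, Kigali]
Visit Bogota → queue [Accra, Kigali]
Visit Accra → queue [Kigali]
Visit Kigali → queue []

Tokyo → Dakar → Dubai → Lagos → Oslo → Riga → Tunis → Delhi → Cairo → Quito → Seoul → Milan → Rabat → Lima → Bogota → Accra → Kigali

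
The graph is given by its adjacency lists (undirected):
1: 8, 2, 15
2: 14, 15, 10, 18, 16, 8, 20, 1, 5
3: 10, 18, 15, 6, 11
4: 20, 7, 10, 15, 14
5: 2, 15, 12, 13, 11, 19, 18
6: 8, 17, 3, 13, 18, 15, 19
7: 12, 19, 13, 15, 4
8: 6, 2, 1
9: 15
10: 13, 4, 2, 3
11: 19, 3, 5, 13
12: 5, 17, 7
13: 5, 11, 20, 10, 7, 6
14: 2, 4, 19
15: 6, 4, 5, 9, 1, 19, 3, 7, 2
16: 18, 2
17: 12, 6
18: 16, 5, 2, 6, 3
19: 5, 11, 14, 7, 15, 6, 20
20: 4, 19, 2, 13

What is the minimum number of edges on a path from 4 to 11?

Level 0: 4
Level 1: 7, 10, 14, 15, 20
Level 2: 1, 2, 3, 5, 6, 9, 12, 13, 19
Level 3: 8, 11, 16, 17, 18
11 first appears at level 3.

3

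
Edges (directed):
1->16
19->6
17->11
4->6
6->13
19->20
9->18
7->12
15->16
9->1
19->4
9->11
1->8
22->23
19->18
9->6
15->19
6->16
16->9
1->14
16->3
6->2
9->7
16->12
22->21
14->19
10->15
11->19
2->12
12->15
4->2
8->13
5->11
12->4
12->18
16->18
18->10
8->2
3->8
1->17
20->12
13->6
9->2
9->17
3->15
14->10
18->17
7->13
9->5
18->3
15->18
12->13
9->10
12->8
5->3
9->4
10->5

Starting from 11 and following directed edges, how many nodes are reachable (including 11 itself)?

BFS from 11 visits: 11, 19, 20, 18, 6, 4, 12, 17, 10, 3, 16, 13, 2, 15, 8, 5, 9, 7, 1, 14
Reachable nodes: 20 of 23 total.

20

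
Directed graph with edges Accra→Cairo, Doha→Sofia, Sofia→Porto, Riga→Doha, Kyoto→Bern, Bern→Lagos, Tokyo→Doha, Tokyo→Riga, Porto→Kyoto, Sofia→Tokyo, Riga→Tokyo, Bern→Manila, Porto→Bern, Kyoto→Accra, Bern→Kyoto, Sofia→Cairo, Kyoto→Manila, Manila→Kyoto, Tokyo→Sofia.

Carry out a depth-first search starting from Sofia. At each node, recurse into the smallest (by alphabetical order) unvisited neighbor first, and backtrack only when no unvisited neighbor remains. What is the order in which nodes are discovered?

Visit Sofia
Sofia → Cairo
Sofia → Porto
Porto → Bern
Bern → Kyoto
Kyoto → Accra
Kyoto → Manila
Bern → Lagos
Sofia → Tokyo
Tokyo → Doha
Tokyo → Riga

Sofia, Cairo, Porto, Bern, Kyoto, Accra, Manila, Lagos, Tokyo, Doha, Riga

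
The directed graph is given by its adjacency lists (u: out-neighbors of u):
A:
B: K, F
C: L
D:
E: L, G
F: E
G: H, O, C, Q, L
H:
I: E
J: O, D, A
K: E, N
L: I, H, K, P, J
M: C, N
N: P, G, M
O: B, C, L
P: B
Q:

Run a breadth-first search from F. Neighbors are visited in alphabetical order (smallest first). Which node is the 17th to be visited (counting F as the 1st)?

M

Visit F; enqueue E → queue [E]
Visit E; enqueue G, L → queue [G, L]
Visit G; enqueue C, H, O, Q → queue [L, C, H, O, Q]
Visit L; enqueue I, J, K, P → queue [C, H, O, Q, I, J, K, P]
Visit C → queue [H, O, Q, I, J, K, P]
Visit H → queue [O, Q, I, J, K, P]
Visit O; enqueue B → queue [Q, I, J, K, P, B]
Visit Q → queue [I, J, K, P, B]
Visit I → queue [J, K, P, B]
Visit J; enqueue A, D → queue [K, P, B, A, D]
Visit K; enqueue N → queue [P, B, A, D, N]
Visit P → queue [B, A, D, N]
Visit B → queue [A, D, N]
Visit A → queue [D, N]
Visit D → queue [N]
Visit N; enqueue M → queue [M]
Visit M → queue []

Visit order: F, E, G, L, C, H, O, Q, I, J, K, P, B, A, D, N, M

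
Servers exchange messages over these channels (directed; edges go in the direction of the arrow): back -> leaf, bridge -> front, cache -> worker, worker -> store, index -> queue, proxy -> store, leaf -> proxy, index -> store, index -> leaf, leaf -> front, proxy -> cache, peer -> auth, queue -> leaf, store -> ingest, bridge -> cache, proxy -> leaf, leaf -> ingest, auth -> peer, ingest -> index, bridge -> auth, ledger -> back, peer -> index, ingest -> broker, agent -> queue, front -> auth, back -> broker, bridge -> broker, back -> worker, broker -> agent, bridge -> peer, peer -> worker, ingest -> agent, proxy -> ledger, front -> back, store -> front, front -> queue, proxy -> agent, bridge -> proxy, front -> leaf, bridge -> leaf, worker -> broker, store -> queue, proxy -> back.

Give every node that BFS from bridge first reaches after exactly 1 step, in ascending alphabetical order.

Level 0: bridge
Level 1: auth, broker, cache, front, leaf, peer, proxy
Level 2: agent, back, index, ingest, ledger, queue, store, worker

auth, broker, cache, front, leaf, peer, proxy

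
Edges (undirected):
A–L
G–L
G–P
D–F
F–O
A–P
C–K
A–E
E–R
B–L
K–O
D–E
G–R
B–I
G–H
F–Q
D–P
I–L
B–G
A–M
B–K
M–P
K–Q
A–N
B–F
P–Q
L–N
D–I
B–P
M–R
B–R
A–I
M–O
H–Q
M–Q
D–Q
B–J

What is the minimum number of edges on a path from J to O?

Level 0: J
Level 1: B
Level 2: F, G, I, K, L, P, R
Level 3: A, C, D, E, H, M, N, O, Q
O first appears at level 3.

3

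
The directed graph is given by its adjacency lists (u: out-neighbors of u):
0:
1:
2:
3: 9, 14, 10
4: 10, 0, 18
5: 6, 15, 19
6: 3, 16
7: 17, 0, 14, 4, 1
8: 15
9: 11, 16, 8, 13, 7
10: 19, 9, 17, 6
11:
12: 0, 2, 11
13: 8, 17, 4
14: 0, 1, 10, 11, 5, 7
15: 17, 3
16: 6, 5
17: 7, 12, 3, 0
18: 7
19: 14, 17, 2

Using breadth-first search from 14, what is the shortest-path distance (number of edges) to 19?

Level 0: 14
Level 1: 0, 1, 5, 7, 10, 11
Level 2: 4, 6, 9, 15, 17, 19
Level 3: 2, 3, 8, 12, 13, 16, 18
19 first appears at level 2.

2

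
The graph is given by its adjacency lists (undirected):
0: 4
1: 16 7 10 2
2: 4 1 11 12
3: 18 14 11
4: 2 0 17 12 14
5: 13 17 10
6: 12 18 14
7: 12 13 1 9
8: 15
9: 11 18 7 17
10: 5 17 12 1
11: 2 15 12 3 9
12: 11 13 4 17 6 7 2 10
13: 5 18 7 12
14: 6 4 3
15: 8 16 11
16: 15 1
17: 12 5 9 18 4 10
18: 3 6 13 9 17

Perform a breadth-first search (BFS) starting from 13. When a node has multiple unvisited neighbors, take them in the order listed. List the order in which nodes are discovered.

13, 5, 18, 7, 12, 17, 10, 3, 6, 9, 1, 11, 4, 2, 14, 16, 15, 0, 8

Visit 13; enqueue 5, 18, 7, 12 → queue [5, 18, 7, 12]
Visit 5; enqueue 17, 10 → queue [18, 7, 12, 17, 10]
Visit 18; enqueue 3, 6, 9 → queue [7, 12, 17, 10, 3, 6, 9]
Visit 7; enqueue 1 → queue [12, 17, 10, 3, 6, 9, 1]
Visit 12; enqueue 11, 4, 2 → queue [17, 10, 3, 6, 9, 1, 11, 4, 2]
Visit 17 → queue [10, 3, 6, 9, 1, 11, 4, 2]
Visit 10 → queue [3, 6, 9, 1, 11, 4, 2]
Visit 3; enqueue 14 → queue [6, 9, 1, 11, 4, 2, 14]
Visit 6 → queue [9, 1, 11, 4, 2, 14]
Visit 9 → queue [1, 11, 4, 2, 14]
Visit 1; enqueue 16 → queue [11, 4, 2, 14, 16]
Visit 11; enqueue 15 → queue [4, 2, 14, 16, 15]
Visit 4; enqueue 0 → queue [2, 14, 16, 15, 0]
Visit 2 → queue [14, 16, 15, 0]
Visit 14 → queue [16, 15, 0]
Visit 16 → queue [15, 0]
Visit 15; enqueue 8 → queue [0, 8]
Visit 0 → queue [8]
Visit 8 → queue []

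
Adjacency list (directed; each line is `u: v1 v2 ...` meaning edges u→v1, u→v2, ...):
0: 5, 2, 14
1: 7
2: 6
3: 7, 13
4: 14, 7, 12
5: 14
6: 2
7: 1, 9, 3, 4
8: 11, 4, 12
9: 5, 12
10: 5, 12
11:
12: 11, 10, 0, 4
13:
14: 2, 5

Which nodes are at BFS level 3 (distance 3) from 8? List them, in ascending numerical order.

1, 2, 3, 5, 9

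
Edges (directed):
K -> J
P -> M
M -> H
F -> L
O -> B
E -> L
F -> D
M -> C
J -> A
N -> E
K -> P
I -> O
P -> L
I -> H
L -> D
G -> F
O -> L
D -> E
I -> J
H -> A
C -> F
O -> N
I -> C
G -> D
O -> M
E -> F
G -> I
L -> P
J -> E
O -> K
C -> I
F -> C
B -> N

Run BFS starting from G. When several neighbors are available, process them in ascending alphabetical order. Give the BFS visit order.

Visit G; enqueue D, F, I → queue [D, F, I]
Visit D; enqueue E → queue [F, I, E]
Visit F; enqueue C, L → queue [I, E, C, L]
Visit I; enqueue H, J, O → queue [E, C, L, H, J, O]
Visit E → queue [C, L, H, J, O]
Visit C → queue [L, H, J, O]
Visit L; enqueue P → queue [H, J, O, P]
Visit H; enqueue A → queue [J, O, P, A]
Visit J → queue [O, P, A]
Visit O; enqueue B, K, M, N → queue [P, A, B, K, M, N]
Visit P → queue [A, B, K, M, N]
Visit A → queue [B, K, M, N]
Visit B → queue [K, M, N]
Visit K → queue [M, N]
Visit M → queue [N]
Visit N → queue []

G -> D -> F -> I -> E -> C -> L -> H -> J -> O -> P -> A -> B -> K -> M -> N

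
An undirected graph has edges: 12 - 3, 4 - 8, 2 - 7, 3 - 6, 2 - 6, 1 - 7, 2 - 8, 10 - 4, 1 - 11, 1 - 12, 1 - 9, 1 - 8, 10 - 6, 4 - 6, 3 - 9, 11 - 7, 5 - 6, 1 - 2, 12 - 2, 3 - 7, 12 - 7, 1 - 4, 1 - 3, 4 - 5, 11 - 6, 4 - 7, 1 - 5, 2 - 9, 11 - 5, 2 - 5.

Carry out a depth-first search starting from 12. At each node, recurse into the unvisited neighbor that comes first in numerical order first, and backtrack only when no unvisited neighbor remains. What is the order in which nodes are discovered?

12 1 2 5 4 6 3 7 11 9 10 8

Visit 12
12 → 1
1 → 2
2 → 5
5 → 4
4 → 6
6 → 3
3 → 7
7 → 11
3 → 9
6 → 10
4 → 8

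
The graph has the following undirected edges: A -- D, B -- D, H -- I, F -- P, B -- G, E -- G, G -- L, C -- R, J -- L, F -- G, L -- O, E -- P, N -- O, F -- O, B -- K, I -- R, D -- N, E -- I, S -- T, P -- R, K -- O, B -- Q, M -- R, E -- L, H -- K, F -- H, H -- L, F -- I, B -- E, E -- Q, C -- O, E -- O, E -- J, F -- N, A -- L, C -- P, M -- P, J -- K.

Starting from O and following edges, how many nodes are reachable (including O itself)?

18

BFS from O visits: O, C, E, F, K, L, N, P, R, B, G, I, J, Q, H, A, D, M
Reachable nodes: 18 of 20 total.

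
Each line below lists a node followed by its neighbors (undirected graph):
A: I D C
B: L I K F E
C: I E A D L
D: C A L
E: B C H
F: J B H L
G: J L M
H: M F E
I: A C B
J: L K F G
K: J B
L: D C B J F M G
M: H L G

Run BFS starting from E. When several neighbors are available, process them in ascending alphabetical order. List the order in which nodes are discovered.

E, B, C, H, F, I, K, L, A, D, M, J, G

Visit E; enqueue B, C, H → queue [B, C, H]
Visit B; enqueue F, I, K, L → queue [C, H, F, I, K, L]
Visit C; enqueue A, D → queue [H, F, I, K, L, A, D]
Visit H; enqueue M → queue [F, I, K, L, A, D, M]
Visit F; enqueue J → queue [I, K, L, A, D, M, J]
Visit I → queue [K, L, A, D, M, J]
Visit K → queue [L, A, D, M, J]
Visit L; enqueue G → queue [A, D, M, J, G]
Visit A → queue [D, M, J, G]
Visit D → queue [M, J, G]
Visit M → queue [J, G]
Visit J → queue [G]
Visit G → queue []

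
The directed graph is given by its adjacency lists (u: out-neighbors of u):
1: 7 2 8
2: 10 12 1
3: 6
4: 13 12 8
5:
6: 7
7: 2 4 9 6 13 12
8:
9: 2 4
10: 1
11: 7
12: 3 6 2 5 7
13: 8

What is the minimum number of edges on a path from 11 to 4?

2

Level 0: 11
Level 1: 7
Level 2: 2, 4, 6, 9, 12, 13
Level 3: 1, 3, 5, 8, 10
4 first appears at level 2.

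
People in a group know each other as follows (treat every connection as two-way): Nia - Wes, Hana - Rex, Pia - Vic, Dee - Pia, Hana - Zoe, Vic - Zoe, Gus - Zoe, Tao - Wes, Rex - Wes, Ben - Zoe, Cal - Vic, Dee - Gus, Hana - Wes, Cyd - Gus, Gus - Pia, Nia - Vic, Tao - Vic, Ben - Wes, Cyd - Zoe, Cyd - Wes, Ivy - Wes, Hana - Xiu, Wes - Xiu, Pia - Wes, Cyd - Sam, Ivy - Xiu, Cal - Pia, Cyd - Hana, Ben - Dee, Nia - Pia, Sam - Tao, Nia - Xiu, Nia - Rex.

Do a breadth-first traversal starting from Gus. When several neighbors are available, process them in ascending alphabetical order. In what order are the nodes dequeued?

Visit Gus; enqueue Cyd, Dee, Pia, Zoe → queue [Cyd, Dee, Pia, Zoe]
Visit Cyd; enqueue Hana, Sam, Wes → queue [Dee, Pia, Zoe, Hana, Sam, Wes]
Visit Dee; enqueue Ben → queue [Pia, Zoe, Hana, Sam, Wes, Ben]
Visit Pia; enqueue Cal, Nia, Vic → queue [Zoe, Hana, Sam, Wes, Ben, Cal, Nia, Vic]
Visit Zoe → queue [Hana, Sam, Wes, Ben, Cal, Nia, Vic]
Visit Hana; enqueue Rex, Xiu → queue [Sam, Wes, Ben, Cal, Nia, Vic, Rex, Xiu]
Visit Sam; enqueue Tao → queue [Wes, Ben, Cal, Nia, Vic, Rex, Xiu, Tao]
Visit Wes; enqueue Ivy → queue [Ben, Cal, Nia, Vic, Rex, Xiu, Tao, Ivy]
Visit Ben → queue [Cal, Nia, Vic, Rex, Xiu, Tao, Ivy]
Visit Cal → queue [Nia, Vic, Rex, Xiu, Tao, Ivy]
Visit Nia → queue [Vic, Rex, Xiu, Tao, Ivy]
Visit Vic → queue [Rex, Xiu, Tao, Ivy]
Visit Rex → queue [Xiu, Tao, Ivy]
Visit Xiu → queue [Tao, Ivy]
Visit Tao → queue [Ivy]
Visit Ivy → queue []

Gus, Cyd, Dee, Pia, Zoe, Hana, Sam, Wes, Ben, Cal, Nia, Vic, Rex, Xiu, Tao, Ivy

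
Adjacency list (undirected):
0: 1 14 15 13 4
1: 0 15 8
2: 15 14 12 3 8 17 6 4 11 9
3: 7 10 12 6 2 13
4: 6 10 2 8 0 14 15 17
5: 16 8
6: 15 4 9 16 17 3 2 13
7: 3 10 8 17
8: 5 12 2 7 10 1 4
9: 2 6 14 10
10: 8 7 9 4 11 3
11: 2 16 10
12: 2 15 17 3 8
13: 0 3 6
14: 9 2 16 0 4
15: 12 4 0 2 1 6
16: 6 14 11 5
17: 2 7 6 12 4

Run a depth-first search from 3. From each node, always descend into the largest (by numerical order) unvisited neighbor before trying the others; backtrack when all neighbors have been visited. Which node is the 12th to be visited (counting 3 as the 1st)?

9

Visit 3
3 → 13
13 → 6
6 → 17
17 → 12
12 → 15
15 → 4
4 → 14
14 → 16
16 → 11
11 → 10
10 → 9
9 → 2
2 → 8
8 → 7
8 → 5
8 → 1
1 → 0

Visit order: 3, 13, 6, 17, 12, 15, 4, 14, 16, 11, 10, 9, 2, 8, 7, 5, 1, 0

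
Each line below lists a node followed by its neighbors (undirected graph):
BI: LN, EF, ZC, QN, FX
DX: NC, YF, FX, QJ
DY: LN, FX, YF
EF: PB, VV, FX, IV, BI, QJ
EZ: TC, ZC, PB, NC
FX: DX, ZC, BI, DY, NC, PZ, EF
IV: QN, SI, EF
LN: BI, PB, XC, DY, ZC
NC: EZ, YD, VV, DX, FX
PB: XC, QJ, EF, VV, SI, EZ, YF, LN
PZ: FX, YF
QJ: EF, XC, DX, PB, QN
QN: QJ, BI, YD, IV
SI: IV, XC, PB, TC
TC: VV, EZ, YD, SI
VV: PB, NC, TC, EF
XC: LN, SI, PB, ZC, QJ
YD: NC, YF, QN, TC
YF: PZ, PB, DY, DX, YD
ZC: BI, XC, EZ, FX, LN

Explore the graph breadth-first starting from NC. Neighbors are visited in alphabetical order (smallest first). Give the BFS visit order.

Visit NC; enqueue DX, EZ, FX, VV, YD → queue [DX, EZ, FX, VV, YD]
Visit DX; enqueue QJ, YF → queue [EZ, FX, VV, YD, QJ, YF]
Visit EZ; enqueue PB, TC, ZC → queue [FX, VV, YD, QJ, YF, PB, TC, ZC]
Visit FX; enqueue BI, DY, EF, PZ → queue [VV, YD, QJ, YF, PB, TC, ZC, BI, DY, EF, PZ]
Visit VV → queue [YD, QJ, YF, PB, TC, ZC, BI, DY, EF, PZ]
Visit YD; enqueue QN → queue [QJ, YF, PB, TC, ZC, BI, DY, EF, PZ, QN]
Visit QJ; enqueue XC → queue [YF, PB, TC, ZC, BI, DY, EF, PZ, QN, XC]
Visit YF → queue [PB, TC, ZC, BI, DY, EF, PZ, QN, XC]
Visit PB; enqueue LN, SI → queue [TC, ZC, BI, DY, EF, PZ, QN, XC, LN, SI]
Visit TC → queue [ZC, BI, DY, EF, PZ, QN, XC, LN, SI]
Visit ZC → queue [BI, DY, EF, PZ, QN, XC, LN, SI]
Visit BI → queue [DY, EF, PZ, QN, XC, LN, SI]
Visit DY → queue [EF, PZ, QN, XC, LN, SI]
Visit EF; enqueue IV → queue [PZ, QN, XC, LN, SI, IV]
Visit PZ → queue [QN, XC, LN, SI, IV]
Visit QN → queue [XC, LN, SI, IV]
Visit XC → queue [LN, SI, IV]
Visit LN → queue [SI, IV]
Visit SI → queue [IV]
Visit IV → queue []

NC -> DX -> EZ -> FX -> VV -> YD -> QJ -> YF -> PB -> TC -> ZC -> BI -> DY -> EF -> PZ -> QN -> XC -> LN -> SI -> IV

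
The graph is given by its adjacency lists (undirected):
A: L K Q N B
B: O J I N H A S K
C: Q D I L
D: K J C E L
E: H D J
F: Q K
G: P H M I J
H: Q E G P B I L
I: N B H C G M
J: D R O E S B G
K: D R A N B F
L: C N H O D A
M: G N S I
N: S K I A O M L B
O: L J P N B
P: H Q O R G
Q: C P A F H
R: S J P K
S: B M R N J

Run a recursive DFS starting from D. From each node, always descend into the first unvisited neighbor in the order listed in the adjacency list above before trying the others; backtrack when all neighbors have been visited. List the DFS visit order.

D, K, R, S, B, O, L, C, Q, P, H, E, J, G, M, N, I, A, F

Visit D
D → K
K → R
R → S
S → B
B → O
O → L
L → C
C → Q
Q → P
P → H
H → E
E → J
J → G
G → M
M → N
N → I
N → A
Q → F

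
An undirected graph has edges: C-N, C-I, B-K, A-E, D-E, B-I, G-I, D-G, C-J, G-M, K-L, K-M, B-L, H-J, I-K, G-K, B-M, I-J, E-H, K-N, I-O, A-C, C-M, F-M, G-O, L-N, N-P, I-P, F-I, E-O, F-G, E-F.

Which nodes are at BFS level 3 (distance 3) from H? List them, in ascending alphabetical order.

Level 0: H
Level 1: E, J
Level 2: A, C, D, F, I, O
Level 3: B, G, K, M, N, P
Level 4: L

B, G, K, M, N, P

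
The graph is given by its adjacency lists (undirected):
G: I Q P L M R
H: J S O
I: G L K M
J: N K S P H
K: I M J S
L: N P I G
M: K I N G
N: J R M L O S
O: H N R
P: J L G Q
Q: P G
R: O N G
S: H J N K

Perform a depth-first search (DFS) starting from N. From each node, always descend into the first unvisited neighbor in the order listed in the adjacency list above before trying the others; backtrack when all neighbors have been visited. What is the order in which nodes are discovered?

N -> J -> K -> I -> G -> Q -> P -> L -> M -> R -> O -> H -> S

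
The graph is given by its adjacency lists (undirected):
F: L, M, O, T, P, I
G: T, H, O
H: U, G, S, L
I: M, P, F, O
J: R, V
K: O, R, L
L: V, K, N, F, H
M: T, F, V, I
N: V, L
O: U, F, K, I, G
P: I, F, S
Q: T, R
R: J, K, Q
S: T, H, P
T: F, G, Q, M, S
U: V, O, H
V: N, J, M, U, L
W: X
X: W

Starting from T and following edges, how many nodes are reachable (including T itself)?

BFS from T visits: T, F, G, Q, M, S, L, O, P, I, H, R, V, K, N, U, J
Reachable nodes: 17 of 19 total.

17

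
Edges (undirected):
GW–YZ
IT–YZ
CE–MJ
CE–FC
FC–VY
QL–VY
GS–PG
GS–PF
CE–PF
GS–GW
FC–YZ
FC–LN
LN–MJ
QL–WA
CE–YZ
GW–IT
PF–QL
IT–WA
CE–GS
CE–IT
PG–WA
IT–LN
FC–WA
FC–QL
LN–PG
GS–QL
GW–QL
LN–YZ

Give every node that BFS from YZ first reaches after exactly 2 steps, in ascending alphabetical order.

Level 0: YZ
Level 1: CE, FC, GW, IT, LN
Level 2: GS, MJ, PF, PG, QL, VY, WA

GS, MJ, PF, PG, QL, VY, WA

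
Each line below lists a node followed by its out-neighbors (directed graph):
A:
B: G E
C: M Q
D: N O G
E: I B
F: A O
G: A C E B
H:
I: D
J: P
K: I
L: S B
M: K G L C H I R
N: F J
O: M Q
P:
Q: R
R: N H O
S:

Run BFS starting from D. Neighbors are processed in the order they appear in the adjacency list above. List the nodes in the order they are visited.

D → N → O → G → F → J → M → Q → A → C → E → B → P → K → L → H → I → R → S

Visit D; enqueue N, O, G → queue [N, O, G]
Visit N; enqueue F, J → queue [O, G, F, J]
Visit O; enqueue M, Q → queue [G, F, J, M, Q]
Visit G; enqueue A, C, E, B → queue [F, J, M, Q, A, C, E, B]
Visit F → queue [J, M, Q, A, C, E, B]
Visit J; enqueue P → queue [M, Q, A, C, E, B, P]
Visit M; enqueue K, L, H, I, R → queue [Q, A, C, E, B, P, K, L, H, I, R]
Visit Q → queue [A, C, E, B, P, K, L, H, I, R]
Visit A → queue [C, E, B, P, K, L, H, I, R]
Visit C → queue [E, B, P, K, L, H, I, R]
Visit E → queue [B, P, K, L, H, I, R]
Visit B → queue [P, K, L, H, I, R]
Visit P → queue [K, L, H, I, R]
Visit K → queue [L, H, I, R]
Visit L; enqueue S → queue [H, I, R, S]
Visit H → queue [I, R, S]
Visit I → queue [R, S]
Visit R → queue [S]
Visit S → queue []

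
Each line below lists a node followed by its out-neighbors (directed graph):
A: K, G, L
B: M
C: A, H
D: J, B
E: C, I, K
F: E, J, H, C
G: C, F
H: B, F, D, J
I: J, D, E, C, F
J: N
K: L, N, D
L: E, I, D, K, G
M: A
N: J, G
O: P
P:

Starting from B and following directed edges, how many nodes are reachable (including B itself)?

BFS from B visits: B, M, A, L, K, G, I, E, D, N, F, C, J, H
Reachable nodes: 14 of 16 total.

14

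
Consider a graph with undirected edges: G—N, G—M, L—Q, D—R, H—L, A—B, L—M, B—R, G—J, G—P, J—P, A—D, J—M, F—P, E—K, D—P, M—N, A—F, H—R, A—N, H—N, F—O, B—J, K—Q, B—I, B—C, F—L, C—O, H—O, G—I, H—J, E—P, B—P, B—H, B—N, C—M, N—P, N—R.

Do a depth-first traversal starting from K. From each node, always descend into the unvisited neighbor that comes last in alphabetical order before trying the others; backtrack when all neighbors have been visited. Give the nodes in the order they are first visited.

Visit K
K → Q
Q → L
L → M
M → N
N → R
R → H
H → O
O → F
F → P
P → J
J → G
G → I
I → B
B → C
B → A
A → D
P → E

K, Q, L, M, N, R, H, O, F, P, J, G, I, B, C, A, D, E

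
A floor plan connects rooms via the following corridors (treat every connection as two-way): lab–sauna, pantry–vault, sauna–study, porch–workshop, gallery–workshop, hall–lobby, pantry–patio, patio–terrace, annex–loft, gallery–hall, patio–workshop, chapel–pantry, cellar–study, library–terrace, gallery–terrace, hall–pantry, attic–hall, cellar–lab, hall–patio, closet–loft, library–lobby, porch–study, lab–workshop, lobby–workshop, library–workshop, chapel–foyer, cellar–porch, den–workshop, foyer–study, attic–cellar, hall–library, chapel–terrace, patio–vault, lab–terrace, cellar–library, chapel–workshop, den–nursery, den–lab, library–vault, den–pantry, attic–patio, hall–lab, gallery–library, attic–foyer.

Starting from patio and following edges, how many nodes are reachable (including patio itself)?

BFS from patio visits: patio, attic, hall, pantry, terrace, vault, workshop, cellar, foyer, gallery, lab, library, lobby, chapel, den, porch, study, sauna, nursery
Reachable nodes: 19 of 22 total.

19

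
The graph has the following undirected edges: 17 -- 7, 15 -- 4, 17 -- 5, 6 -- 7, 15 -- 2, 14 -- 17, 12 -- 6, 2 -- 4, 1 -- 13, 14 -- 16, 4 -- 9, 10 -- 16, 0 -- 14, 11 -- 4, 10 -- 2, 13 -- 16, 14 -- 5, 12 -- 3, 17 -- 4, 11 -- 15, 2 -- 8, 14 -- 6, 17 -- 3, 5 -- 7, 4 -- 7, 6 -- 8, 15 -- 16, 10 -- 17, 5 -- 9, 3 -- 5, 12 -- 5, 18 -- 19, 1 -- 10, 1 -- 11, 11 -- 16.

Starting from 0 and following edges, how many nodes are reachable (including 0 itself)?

BFS from 0 visits: 0, 14, 5, 6, 16, 17, 3, 7, 9, 12, 8, 10, 11, 13, 15, 4, 2, 1
Reachable nodes: 18 of 20 total.

18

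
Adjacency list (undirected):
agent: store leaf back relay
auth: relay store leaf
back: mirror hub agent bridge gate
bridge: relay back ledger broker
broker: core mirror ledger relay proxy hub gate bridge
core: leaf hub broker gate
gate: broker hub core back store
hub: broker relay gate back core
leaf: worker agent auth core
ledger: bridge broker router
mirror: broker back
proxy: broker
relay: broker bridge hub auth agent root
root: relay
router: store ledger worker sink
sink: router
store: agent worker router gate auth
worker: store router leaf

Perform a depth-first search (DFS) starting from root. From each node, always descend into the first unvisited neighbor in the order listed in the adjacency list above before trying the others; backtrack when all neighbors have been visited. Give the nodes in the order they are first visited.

Visit root
root → relay
relay → broker
broker → core
core → leaf
leaf → worker
worker → store
store → agent
agent → back
back → mirror
back → hub
hub → gate
back → bridge
bridge → ledger
ledger → router
router → sink
store → auth
broker → proxy

root, relay, broker, core, leaf, worker, store, agent, back, mirror, hub, gate, bridge, ledger, router, sink, auth, proxy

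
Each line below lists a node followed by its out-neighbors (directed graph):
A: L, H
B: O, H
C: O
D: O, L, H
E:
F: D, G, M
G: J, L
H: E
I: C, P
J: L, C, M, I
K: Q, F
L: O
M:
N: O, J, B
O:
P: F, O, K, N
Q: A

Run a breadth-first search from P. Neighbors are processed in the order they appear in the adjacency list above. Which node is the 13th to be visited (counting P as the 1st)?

H

Visit P; enqueue F, O, K, N → queue [F, O, K, N]
Visit F; enqueue D, G, M → queue [O, K, N, D, G, M]
Visit O → queue [K, N, D, G, M]
Visit K; enqueue Q → queue [N, D, G, M, Q]
Visit N; enqueue J, B → queue [D, G, M, Q, J, B]
Visit D; enqueue L, H → queue [G, M, Q, J, B, L, H]
Visit G → queue [M, Q, J, B, L, H]
Visit M → queue [Q, J, B, L, H]
Visit Q; enqueue A → queue [J, B, L, H, A]
Visit J; enqueue C, I → queue [B, L, H, A, C, I]
Visit B → queue [L, H, A, C, I]
Visit L → queue [H, A, C, I]
Visit H; enqueue E → queue [A, C, I, E]
Visit A → queue [C, I, E]
Visit C → queue [I, E]
Visit I → queue [E]
Visit E → queue []

Visit order: P, F, O, K, N, D, G, M, Q, J, B, L, H, A, C, I, E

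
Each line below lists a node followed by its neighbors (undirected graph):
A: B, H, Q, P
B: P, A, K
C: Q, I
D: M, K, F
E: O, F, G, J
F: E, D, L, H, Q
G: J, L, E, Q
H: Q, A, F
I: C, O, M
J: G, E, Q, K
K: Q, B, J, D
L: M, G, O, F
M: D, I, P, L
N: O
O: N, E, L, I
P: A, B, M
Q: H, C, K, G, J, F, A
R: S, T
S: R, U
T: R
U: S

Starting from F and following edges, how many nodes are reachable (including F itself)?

17

BFS from F visits: F, D, E, H, L, Q, K, M, G, J, O, A, C, B, I, P, N
Reachable nodes: 17 of 21 total.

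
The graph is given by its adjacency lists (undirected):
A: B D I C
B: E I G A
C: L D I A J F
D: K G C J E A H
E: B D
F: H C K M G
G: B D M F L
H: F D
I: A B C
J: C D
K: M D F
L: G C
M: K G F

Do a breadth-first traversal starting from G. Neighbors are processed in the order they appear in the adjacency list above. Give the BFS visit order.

Visit G; enqueue B, D, M, F, L → queue [B, D, M, F, L]
Visit B; enqueue E, I, A → queue [D, M, F, L, E, I, A]
Visit D; enqueue K, C, J, H → queue [M, F, L, E, I, A, K, C, J, H]
Visit M → queue [F, L, E, I, A, K, C, J, H]
Visit F → queue [L, E, I, A, K, C, J, H]
Visit L → queue [E, I, A, K, C, J, H]
Visit E → queue [I, A, K, C, J, H]
Visit I → queue [A, K, C, J, H]
Visit A → queue [K, C, J, H]
Visit K → queue [C, J, H]
Visit C → queue [J, H]
Visit J → queue [H]
Visit H → queue []

G, B, D, M, F, L, E, I, A, K, C, J, H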